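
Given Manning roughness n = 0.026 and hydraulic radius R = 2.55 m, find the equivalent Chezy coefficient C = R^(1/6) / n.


The Chezy coefficient relates to Manning's n through C = R^(1/6) / n.
R^(1/6) = 2.55^(1/6) = 1.168844.
C = 1.168844 / 0.026 = 44.96 m^(1/2)/s.

44.96


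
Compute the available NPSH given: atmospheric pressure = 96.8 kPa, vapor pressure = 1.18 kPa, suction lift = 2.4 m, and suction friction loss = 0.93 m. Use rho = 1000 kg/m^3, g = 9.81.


NPSHa = p_atm/(rho*g) - z_s - hf_s - p_vap/(rho*g).
p_atm/(rho*g) = 96.8*1000 / (1000*9.81) = 9.867 m.
p_vap/(rho*g) = 1.18*1000 / (1000*9.81) = 0.12 m.
NPSHa = 9.867 - 2.4 - 0.93 - 0.12
      = 6.42 m.

6.42


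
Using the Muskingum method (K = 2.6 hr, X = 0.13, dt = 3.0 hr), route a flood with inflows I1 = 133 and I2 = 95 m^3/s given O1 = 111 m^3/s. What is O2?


Muskingum coefficients:
denom = 2*K*(1-X) + dt = 2*2.6*(1-0.13) + 3.0 = 7.524.
C0 = (dt - 2*K*X)/denom = (3.0 - 2*2.6*0.13)/7.524 = 0.3089.
C1 = (dt + 2*K*X)/denom = (3.0 + 2*2.6*0.13)/7.524 = 0.4886.
C2 = (2*K*(1-X) - dt)/denom = 0.2026.
O2 = C0*I2 + C1*I1 + C2*O1
   = 0.3089*95 + 0.4886*133 + 0.2026*111
   = 116.81 m^3/s.

116.81


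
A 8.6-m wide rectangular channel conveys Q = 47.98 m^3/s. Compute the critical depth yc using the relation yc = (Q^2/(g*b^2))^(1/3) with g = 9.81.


Using yc = (Q^2 / (g * b^2))^(1/3):
Q^2 = 47.98^2 = 2302.08.
g * b^2 = 9.81 * 8.6^2 = 9.81 * 73.96 = 725.55.
Q^2 / (g*b^2) = 2302.08 / 725.55 = 3.1729.
yc = 3.1729^(1/3) = 1.4694 m.

1.4694


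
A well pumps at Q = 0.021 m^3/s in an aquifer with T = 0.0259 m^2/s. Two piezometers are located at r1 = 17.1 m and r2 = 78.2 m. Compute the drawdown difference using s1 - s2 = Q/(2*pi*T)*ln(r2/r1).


Thiem equation: s1 - s2 = Q/(2*pi*T) * ln(r2/r1).
ln(r2/r1) = ln(78.2/17.1) = 1.5202.
Q/(2*pi*T) = 0.021 / (2*pi*0.0259) = 0.021 / 0.1627 = 0.129.
s1 - s2 = 0.129 * 1.5202 = 0.1962 m.

0.1962


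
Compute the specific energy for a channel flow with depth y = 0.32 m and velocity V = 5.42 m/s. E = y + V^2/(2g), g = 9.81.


Specific energy E = y + V^2/(2g).
Velocity head = V^2/(2g) = 5.42^2 / (2*9.81) = 29.3764 / 19.62 = 1.4973 m.
E = 0.32 + 1.4973 = 1.8173 m.

1.8173


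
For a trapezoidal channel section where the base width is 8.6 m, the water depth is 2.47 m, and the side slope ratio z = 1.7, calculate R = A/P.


For a trapezoidal section with side slope z:
A = (b + z*y)*y = (8.6 + 1.7*2.47)*2.47 = 31.614 m^2.
P = b + 2*y*sqrt(1 + z^2) = 8.6 + 2*2.47*sqrt(1 + 1.7^2) = 18.343 m.
R = A/P = 31.614 / 18.343 = 1.7234 m.

1.7234


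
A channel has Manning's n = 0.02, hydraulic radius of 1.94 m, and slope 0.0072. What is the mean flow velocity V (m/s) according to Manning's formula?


Manning's equation gives V = (1/n) * R^(2/3) * S^(1/2).
First, compute R^(2/3) = 1.94^(2/3) = 1.5555.
Next, S^(1/2) = 0.0072^(1/2) = 0.084853.
Then 1/n = 1/0.02 = 50.0.
V = 50.0 * 1.5555 * 0.084853 = 6.5994 m/s.

6.5994


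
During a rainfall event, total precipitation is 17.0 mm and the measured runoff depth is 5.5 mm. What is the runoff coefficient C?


The runoff coefficient C = runoff depth / rainfall depth.
C = 5.5 / 17.0
  = 0.3235.

0.3235


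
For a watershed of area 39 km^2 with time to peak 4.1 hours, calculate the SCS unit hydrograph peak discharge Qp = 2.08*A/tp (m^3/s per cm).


SCS formula: Qp = 2.08 * A / tp.
Qp = 2.08 * 39 / 4.1
   = 81.12 / 4.1
   = 19.79 m^3/s per cm.

19.79


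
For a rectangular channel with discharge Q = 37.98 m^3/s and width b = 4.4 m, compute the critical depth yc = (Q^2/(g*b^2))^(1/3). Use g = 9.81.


Using yc = (Q^2 / (g * b^2))^(1/3):
Q^2 = 37.98^2 = 1442.48.
g * b^2 = 9.81 * 4.4^2 = 9.81 * 19.36 = 189.92.
Q^2 / (g*b^2) = 1442.48 / 189.92 = 7.5952.
yc = 7.5952^(1/3) = 1.9657 m.

1.9657


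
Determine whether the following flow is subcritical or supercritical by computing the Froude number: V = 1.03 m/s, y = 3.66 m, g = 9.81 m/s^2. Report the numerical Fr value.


The Froude number is defined as Fr = V / sqrt(g*y).
g*y = 9.81 * 3.66 = 35.9046.
sqrt(g*y) = sqrt(35.9046) = 5.992.
Fr = 1.03 / 5.992 = 0.1719.
Since Fr < 1, the flow is subcritical.

0.1719


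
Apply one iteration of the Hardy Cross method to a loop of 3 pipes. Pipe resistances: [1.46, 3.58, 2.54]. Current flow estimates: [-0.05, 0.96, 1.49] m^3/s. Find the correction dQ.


Numerator terms (r*Q*|Q|): 1.46*-0.05*|-0.05| = -0.0037; 3.58*0.96*|0.96| = 3.2993; 2.54*1.49*|1.49| = 5.6391.
Sum of numerator = 8.9347.
Denominator terms (r*|Q|): 1.46*|-0.05| = 0.073; 3.58*|0.96| = 3.4368; 2.54*|1.49| = 3.7846.
2 * sum of denominator = 2 * 7.2944 = 14.5888.
dQ = -8.9347 / 14.5888 = -0.6124 m^3/s.

-0.6124


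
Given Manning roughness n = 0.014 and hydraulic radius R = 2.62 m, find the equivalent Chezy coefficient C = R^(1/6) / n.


The Chezy coefficient relates to Manning's n through C = R^(1/6) / n.
R^(1/6) = 2.62^(1/6) = 1.174132.
C = 1.174132 / 0.014 = 83.87 m^(1/2)/s.

83.87


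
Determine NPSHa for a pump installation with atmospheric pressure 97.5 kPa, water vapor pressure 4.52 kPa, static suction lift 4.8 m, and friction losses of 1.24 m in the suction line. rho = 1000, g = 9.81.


NPSHa = p_atm/(rho*g) - z_s - hf_s - p_vap/(rho*g).
p_atm/(rho*g) = 97.5*1000 / (1000*9.81) = 9.939 m.
p_vap/(rho*g) = 4.52*1000 / (1000*9.81) = 0.461 m.
NPSHa = 9.939 - 4.8 - 1.24 - 0.461
      = 3.44 m.

3.44


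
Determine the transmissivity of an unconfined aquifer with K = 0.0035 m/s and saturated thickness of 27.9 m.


Transmissivity is defined as T = K * h.
T = 0.0035 * 27.9
  = 0.0977 m^2/s.

0.0977


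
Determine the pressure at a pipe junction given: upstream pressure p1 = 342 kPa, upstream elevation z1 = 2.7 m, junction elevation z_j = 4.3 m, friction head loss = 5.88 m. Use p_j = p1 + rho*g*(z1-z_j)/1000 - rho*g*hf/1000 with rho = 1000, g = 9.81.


Junction pressure: p_j = p1 + rho*g*(z1 - z_j)/1000 - rho*g*hf/1000.
Elevation term = 1000*9.81*(2.7 - 4.3)/1000 = -15.696 kPa.
Friction term = 1000*9.81*5.88/1000 = 57.683 kPa.
p_j = 342 + -15.696 - 57.683 = 268.62 kPa.

268.62


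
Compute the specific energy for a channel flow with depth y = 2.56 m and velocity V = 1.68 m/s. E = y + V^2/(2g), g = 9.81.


Specific energy E = y + V^2/(2g).
Velocity head = V^2/(2g) = 1.68^2 / (2*9.81) = 2.8224 / 19.62 = 0.1439 m.
E = 2.56 + 0.1439 = 2.7039 m.

2.7039


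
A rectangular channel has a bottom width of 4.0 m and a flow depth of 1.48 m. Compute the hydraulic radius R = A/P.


For a rectangular section:
Flow area A = b * y = 4.0 * 1.48 = 5.92 m^2.
Wetted perimeter P = b + 2y = 4.0 + 2*1.48 = 6.96 m.
Hydraulic radius R = A/P = 5.92 / 6.96 = 0.8506 m.

0.8506


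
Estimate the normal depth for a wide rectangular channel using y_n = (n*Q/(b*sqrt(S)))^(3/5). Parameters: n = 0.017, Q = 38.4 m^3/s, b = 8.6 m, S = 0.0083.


We use the wide-channel approximation y_n = (n*Q/(b*sqrt(S)))^(3/5).
sqrt(S) = sqrt(0.0083) = 0.091104.
Numerator: n*Q = 0.017 * 38.4 = 0.6528.
Denominator: b*sqrt(S) = 8.6 * 0.091104 = 0.783494.
arg = 0.8332.
y_n = 0.8332^(3/5) = 0.8963 m.

0.8963


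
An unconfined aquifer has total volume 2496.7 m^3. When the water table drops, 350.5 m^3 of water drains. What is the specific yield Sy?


Specific yield Sy = Volume drained / Total volume.
Sy = 350.5 / 2496.7
   = 0.1404.

0.1404


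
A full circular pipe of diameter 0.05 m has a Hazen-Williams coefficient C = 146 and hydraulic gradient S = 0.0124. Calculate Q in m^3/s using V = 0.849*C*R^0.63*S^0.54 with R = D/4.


For a full circular pipe, R = D/4 = 0.05/4 = 0.0125 m.
V = 0.849 * 146 * 0.0125^0.63 * 0.0124^0.54
  = 0.849 * 146 * 0.063249 * 0.093422
  = 0.7324 m/s.
Pipe area A = pi*D^2/4 = pi*0.05^2/4 = 0.002 m^2.
Q = A * V = 0.002 * 0.7324 = 0.0014 m^3/s.

0.0014


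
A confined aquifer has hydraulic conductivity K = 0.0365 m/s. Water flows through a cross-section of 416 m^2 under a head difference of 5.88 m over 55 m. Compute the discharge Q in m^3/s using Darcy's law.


Darcy's law: Q = K * A * i, where i = dh/L.
Hydraulic gradient i = 5.88 / 55 = 0.106909.
Q = 0.0365 * 416 * 0.106909
  = 1.6233 m^3/s.

1.6233


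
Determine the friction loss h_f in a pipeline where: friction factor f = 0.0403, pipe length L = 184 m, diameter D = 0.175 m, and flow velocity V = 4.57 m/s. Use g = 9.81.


Darcy-Weisbach equation: h_f = f * (L/D) * V^2/(2g).
f * L/D = 0.0403 * 184/0.175 = 42.3726.
V^2/(2g) = 4.57^2 / (2*9.81) = 20.8849 / 19.62 = 1.0645 m.
h_f = 42.3726 * 1.0645 = 45.104 m.

45.104


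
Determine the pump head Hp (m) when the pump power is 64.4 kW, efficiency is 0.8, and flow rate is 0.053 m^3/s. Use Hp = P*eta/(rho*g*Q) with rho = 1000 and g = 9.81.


Pump head formula: Hp = P * eta / (rho * g * Q).
Numerator: P * eta = 64.4 * 1000 * 0.8 = 51520.0 W.
Denominator: rho * g * Q = 1000 * 9.81 * 0.053 = 519.93.
Hp = 51520.0 / 519.93 = 99.09 m.

99.09


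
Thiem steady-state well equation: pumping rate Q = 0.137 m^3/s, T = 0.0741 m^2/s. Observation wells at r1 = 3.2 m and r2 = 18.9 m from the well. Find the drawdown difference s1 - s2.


Thiem equation: s1 - s2 = Q/(2*pi*T) * ln(r2/r1).
ln(r2/r1) = ln(18.9/3.2) = 1.776.
Q/(2*pi*T) = 0.137 / (2*pi*0.0741) = 0.137 / 0.4656 = 0.2943.
s1 - s2 = 0.2943 * 1.776 = 0.5226 m.

0.5226


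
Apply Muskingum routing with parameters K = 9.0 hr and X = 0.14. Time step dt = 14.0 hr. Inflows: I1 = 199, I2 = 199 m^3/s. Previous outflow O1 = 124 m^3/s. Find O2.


Muskingum coefficients:
denom = 2*K*(1-X) + dt = 2*9.0*(1-0.14) + 14.0 = 29.48.
C0 = (dt - 2*K*X)/denom = (14.0 - 2*9.0*0.14)/29.48 = 0.3894.
C1 = (dt + 2*K*X)/denom = (14.0 + 2*9.0*0.14)/29.48 = 0.5604.
C2 = (2*K*(1-X) - dt)/denom = 0.0502.
O2 = C0*I2 + C1*I1 + C2*O1
   = 0.3894*199 + 0.5604*199 + 0.0502*124
   = 195.23 m^3/s.

195.23


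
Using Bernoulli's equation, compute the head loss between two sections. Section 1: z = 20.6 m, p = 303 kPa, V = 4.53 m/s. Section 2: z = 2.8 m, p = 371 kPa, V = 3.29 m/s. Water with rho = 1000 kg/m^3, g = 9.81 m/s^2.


Total head at each section: H = z + p/(rho*g) + V^2/(2g).
H1 = 20.6 + 303*1000/(1000*9.81) + 4.53^2/(2*9.81)
   = 20.6 + 30.887 + 1.0459
   = 52.533 m.
H2 = 2.8 + 371*1000/(1000*9.81) + 3.29^2/(2*9.81)
   = 2.8 + 37.819 + 0.5517
   = 41.17 m.
h_L = H1 - H2 = 52.533 - 41.17 = 11.363 m.

11.363


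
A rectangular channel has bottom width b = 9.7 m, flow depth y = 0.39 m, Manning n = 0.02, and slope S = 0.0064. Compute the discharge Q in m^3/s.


For a rectangular channel, the cross-sectional area A = b * y = 9.7 * 0.39 = 3.78 m^2.
The wetted perimeter P = b + 2y = 9.7 + 2*0.39 = 10.48 m.
Hydraulic radius R = A/P = 3.78/10.48 = 0.361 m.
Velocity V = (1/n)*R^(2/3)*S^(1/2) = (1/0.02)*0.361^(2/3)*0.0064^(1/2) = 2.0279 m/s.
Discharge Q = A * V = 3.78 * 2.0279 = 7.671 m^3/s.

7.671


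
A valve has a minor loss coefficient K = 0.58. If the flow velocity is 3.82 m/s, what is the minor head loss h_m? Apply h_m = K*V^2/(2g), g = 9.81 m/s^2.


Minor loss formula: h_m = K * V^2/(2g).
V^2 = 3.82^2 = 14.5924.
V^2/(2g) = 14.5924 / 19.62 = 0.7438 m.
h_m = 0.58 * 0.7438 = 0.4314 m.

0.4314


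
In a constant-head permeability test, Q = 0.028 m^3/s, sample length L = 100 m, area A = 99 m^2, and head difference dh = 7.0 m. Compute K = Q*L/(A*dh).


From K = Q*L / (A*dh):
Numerator: Q*L = 0.028 * 100 = 2.8.
Denominator: A*dh = 99 * 7.0 = 693.0.
K = 2.8 / 693.0 = 0.00404 m/s.

0.00404


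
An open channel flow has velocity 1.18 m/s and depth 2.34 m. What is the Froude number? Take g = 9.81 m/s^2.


The Froude number is defined as Fr = V / sqrt(g*y).
g*y = 9.81 * 2.34 = 22.9554.
sqrt(g*y) = sqrt(22.9554) = 4.7912.
Fr = 1.18 / 4.7912 = 0.2463.

0.2463


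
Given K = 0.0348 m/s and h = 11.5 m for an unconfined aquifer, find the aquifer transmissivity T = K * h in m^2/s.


Transmissivity is defined as T = K * h.
T = 0.0348 * 11.5
  = 0.4002 m^2/s.

0.4002


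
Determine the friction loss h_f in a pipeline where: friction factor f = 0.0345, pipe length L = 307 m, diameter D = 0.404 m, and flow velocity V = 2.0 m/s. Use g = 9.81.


Darcy-Weisbach equation: h_f = f * (L/D) * V^2/(2g).
f * L/D = 0.0345 * 307/0.404 = 26.2166.
V^2/(2g) = 2.0^2 / (2*9.81) = 4.0 / 19.62 = 0.2039 m.
h_f = 26.2166 * 0.2039 = 5.345 m.

5.345


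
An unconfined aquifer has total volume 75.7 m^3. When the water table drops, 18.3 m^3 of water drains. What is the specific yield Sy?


Specific yield Sy = Volume drained / Total volume.
Sy = 18.3 / 75.7
   = 0.2417.

0.2417


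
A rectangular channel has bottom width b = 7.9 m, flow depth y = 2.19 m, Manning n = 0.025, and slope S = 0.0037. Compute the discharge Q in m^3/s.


For a rectangular channel, the cross-sectional area A = b * y = 7.9 * 2.19 = 17.3 m^2.
The wetted perimeter P = b + 2y = 7.9 + 2*2.19 = 12.28 m.
Hydraulic radius R = A/P = 17.3/12.28 = 1.4089 m.
Velocity V = (1/n)*R^(2/3)*S^(1/2) = (1/0.025)*1.4089^(2/3)*0.0037^(1/2) = 3.0578 m/s.
Discharge Q = A * V = 17.3 * 3.0578 = 52.903 m^3/s.

52.903


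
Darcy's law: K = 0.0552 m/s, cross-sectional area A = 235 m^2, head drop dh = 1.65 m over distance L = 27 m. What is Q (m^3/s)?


Darcy's law: Q = K * A * i, where i = dh/L.
Hydraulic gradient i = 1.65 / 27 = 0.061111.
Q = 0.0552 * 235 * 0.061111
  = 0.7927 m^3/s.

0.7927


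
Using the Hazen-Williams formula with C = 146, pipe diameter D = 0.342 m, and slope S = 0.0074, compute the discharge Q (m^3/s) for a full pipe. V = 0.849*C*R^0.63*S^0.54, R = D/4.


For a full circular pipe, R = D/4 = 0.342/4 = 0.0855 m.
V = 0.849 * 146 * 0.0855^0.63 * 0.0074^0.54
  = 0.849 * 146 * 0.212392 * 0.070694
  = 1.8612 m/s.
Pipe area A = pi*D^2/4 = pi*0.342^2/4 = 0.0919 m^2.
Q = A * V = 0.0919 * 1.8612 = 0.171 m^3/s.

0.171


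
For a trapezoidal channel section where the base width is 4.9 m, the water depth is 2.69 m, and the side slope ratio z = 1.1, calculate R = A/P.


For a trapezoidal section with side slope z:
A = (b + z*y)*y = (4.9 + 1.1*2.69)*2.69 = 21.141 m^2.
P = b + 2*y*sqrt(1 + z^2) = 4.9 + 2*2.69*sqrt(1 + 1.1^2) = 12.898 m.
R = A/P = 21.141 / 12.898 = 1.6391 m.

1.6391


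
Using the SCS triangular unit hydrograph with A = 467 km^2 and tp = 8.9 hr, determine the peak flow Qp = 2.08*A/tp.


SCS formula: Qp = 2.08 * A / tp.
Qp = 2.08 * 467 / 8.9
   = 971.36 / 8.9
   = 109.14 m^3/s per cm.

109.14


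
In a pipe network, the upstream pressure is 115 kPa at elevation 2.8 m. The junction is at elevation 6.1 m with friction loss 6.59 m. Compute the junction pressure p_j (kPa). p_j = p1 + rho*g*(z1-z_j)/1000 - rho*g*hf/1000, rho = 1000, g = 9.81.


Junction pressure: p_j = p1 + rho*g*(z1 - z_j)/1000 - rho*g*hf/1000.
Elevation term = 1000*9.81*(2.8 - 6.1)/1000 = -32.373 kPa.
Friction term = 1000*9.81*6.59/1000 = 64.648 kPa.
p_j = 115 + -32.373 - 64.648 = 17.98 kPa.

17.98


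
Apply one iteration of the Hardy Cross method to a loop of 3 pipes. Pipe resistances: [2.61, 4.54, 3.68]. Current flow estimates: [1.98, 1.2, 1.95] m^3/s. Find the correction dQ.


Numerator terms (r*Q*|Q|): 2.61*1.98*|1.98| = 10.2322; 4.54*1.2*|1.2| = 6.5376; 3.68*1.95*|1.95| = 13.9932.
Sum of numerator = 30.763.
Denominator terms (r*|Q|): 2.61*|1.98| = 5.1678; 4.54*|1.2| = 5.448; 3.68*|1.95| = 7.176.
2 * sum of denominator = 2 * 17.7918 = 35.5836.
dQ = -30.763 / 35.5836 = -0.8645 m^3/s.

-0.8645


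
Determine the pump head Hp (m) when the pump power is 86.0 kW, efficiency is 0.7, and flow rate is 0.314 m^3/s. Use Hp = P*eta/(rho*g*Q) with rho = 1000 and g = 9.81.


Pump head formula: Hp = P * eta / (rho * g * Q).
Numerator: P * eta = 86.0 * 1000 * 0.7 = 60200.0 W.
Denominator: rho * g * Q = 1000 * 9.81 * 0.314 = 3080.34.
Hp = 60200.0 / 3080.34 = 19.54 m.

19.54


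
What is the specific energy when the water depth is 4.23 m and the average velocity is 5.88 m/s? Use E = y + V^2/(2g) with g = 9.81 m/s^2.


Specific energy E = y + V^2/(2g).
Velocity head = V^2/(2g) = 5.88^2 / (2*9.81) = 34.5744 / 19.62 = 1.7622 m.
E = 4.23 + 1.7622 = 5.9922 m.

5.9922


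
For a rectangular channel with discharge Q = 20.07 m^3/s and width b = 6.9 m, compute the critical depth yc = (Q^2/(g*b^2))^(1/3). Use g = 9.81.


Using yc = (Q^2 / (g * b^2))^(1/3):
Q^2 = 20.07^2 = 402.8.
g * b^2 = 9.81 * 6.9^2 = 9.81 * 47.61 = 467.05.
Q^2 / (g*b^2) = 402.8 / 467.05 = 0.8624.
yc = 0.8624^(1/3) = 0.9519 m.

0.9519


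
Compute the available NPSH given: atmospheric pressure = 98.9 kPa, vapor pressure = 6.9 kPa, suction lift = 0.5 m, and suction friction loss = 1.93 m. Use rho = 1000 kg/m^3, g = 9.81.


NPSHa = p_atm/(rho*g) - z_s - hf_s - p_vap/(rho*g).
p_atm/(rho*g) = 98.9*1000 / (1000*9.81) = 10.082 m.
p_vap/(rho*g) = 6.9*1000 / (1000*9.81) = 0.703 m.
NPSHa = 10.082 - 0.5 - 1.93 - 0.703
      = 6.95 m.

6.95


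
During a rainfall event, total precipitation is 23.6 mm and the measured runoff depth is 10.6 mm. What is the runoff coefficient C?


The runoff coefficient C = runoff depth / rainfall depth.
C = 10.6 / 23.6
  = 0.4492.

0.4492


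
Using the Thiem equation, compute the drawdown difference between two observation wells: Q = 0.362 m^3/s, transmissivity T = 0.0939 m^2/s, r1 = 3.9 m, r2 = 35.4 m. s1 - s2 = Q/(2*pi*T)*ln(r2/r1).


Thiem equation: s1 - s2 = Q/(2*pi*T) * ln(r2/r1).
ln(r2/r1) = ln(35.4/3.9) = 2.2057.
Q/(2*pi*T) = 0.362 / (2*pi*0.0939) = 0.362 / 0.59 = 0.6136.
s1 - s2 = 0.6136 * 2.2057 = 1.3534 m.

1.3534


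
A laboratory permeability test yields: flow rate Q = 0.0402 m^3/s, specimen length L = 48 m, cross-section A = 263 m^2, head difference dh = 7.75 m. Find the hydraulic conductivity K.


From K = Q*L / (A*dh):
Numerator: Q*L = 0.0402 * 48 = 1.9296.
Denominator: A*dh = 263 * 7.75 = 2038.25.
K = 1.9296 / 2038.25 = 0.000947 m/s.

0.000947


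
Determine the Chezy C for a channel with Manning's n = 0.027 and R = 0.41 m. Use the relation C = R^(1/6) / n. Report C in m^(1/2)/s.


The Chezy coefficient relates to Manning's n through C = R^(1/6) / n.
R^(1/6) = 0.41^(1/6) = 0.861914.
C = 0.861914 / 0.027 = 31.92 m^(1/2)/s.

31.92


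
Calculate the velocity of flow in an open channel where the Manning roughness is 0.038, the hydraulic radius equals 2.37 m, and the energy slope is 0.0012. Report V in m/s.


Manning's equation gives V = (1/n) * R^(2/3) * S^(1/2).
First, compute R^(2/3) = 2.37^(2/3) = 1.7776.
Next, S^(1/2) = 0.0012^(1/2) = 0.034641.
Then 1/n = 1/0.038 = 26.32.
V = 26.32 * 1.7776 * 0.034641 = 1.6205 m/s.

1.6205


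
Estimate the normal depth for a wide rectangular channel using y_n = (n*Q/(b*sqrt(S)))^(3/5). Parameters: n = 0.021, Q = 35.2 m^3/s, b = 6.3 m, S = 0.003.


We use the wide-channel approximation y_n = (n*Q/(b*sqrt(S)))^(3/5).
sqrt(S) = sqrt(0.003) = 0.054772.
Numerator: n*Q = 0.021 * 35.2 = 0.7392.
Denominator: b*sqrt(S) = 6.3 * 0.054772 = 0.345064.
arg = 2.1422.
y_n = 2.1422^(3/5) = 1.5795 m.

1.5795


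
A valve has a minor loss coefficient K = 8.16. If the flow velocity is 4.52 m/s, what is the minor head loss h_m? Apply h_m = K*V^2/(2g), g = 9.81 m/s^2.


Minor loss formula: h_m = K * V^2/(2g).
V^2 = 4.52^2 = 20.4304.
V^2/(2g) = 20.4304 / 19.62 = 1.0413 m.
h_m = 8.16 * 1.0413 = 8.497 m.

8.497


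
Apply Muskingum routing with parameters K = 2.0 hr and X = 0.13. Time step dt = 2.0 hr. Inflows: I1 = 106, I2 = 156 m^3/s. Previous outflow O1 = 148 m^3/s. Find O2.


Muskingum coefficients:
denom = 2*K*(1-X) + dt = 2*2.0*(1-0.13) + 2.0 = 5.48.
C0 = (dt - 2*K*X)/denom = (2.0 - 2*2.0*0.13)/5.48 = 0.2701.
C1 = (dt + 2*K*X)/denom = (2.0 + 2*2.0*0.13)/5.48 = 0.4599.
C2 = (2*K*(1-X) - dt)/denom = 0.2701.
O2 = C0*I2 + C1*I1 + C2*O1
   = 0.2701*156 + 0.4599*106 + 0.2701*148
   = 130.85 m^3/s.

130.85


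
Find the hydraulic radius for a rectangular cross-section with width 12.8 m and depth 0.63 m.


For a rectangular section:
Flow area A = b * y = 12.8 * 0.63 = 8.06 m^2.
Wetted perimeter P = b + 2y = 12.8 + 2*0.63 = 14.06 m.
Hydraulic radius R = A/P = 8.06 / 14.06 = 0.5735 m.

0.5735


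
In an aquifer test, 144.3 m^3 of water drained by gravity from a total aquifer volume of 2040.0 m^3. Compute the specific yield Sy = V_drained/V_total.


Specific yield Sy = Volume drained / Total volume.
Sy = 144.3 / 2040.0
   = 0.0707.

0.0707


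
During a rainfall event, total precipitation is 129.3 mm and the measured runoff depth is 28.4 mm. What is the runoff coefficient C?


The runoff coefficient C = runoff depth / rainfall depth.
C = 28.4 / 129.3
  = 0.2196.

0.2196


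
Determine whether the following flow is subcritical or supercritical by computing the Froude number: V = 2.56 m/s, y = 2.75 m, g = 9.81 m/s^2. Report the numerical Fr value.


The Froude number is defined as Fr = V / sqrt(g*y).
g*y = 9.81 * 2.75 = 26.9775.
sqrt(g*y) = sqrt(26.9775) = 5.194.
Fr = 2.56 / 5.194 = 0.4929.
Since Fr < 1, the flow is subcritical.

0.4929


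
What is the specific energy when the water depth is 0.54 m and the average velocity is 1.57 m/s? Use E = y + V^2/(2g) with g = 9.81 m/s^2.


Specific energy E = y + V^2/(2g).
Velocity head = V^2/(2g) = 1.57^2 / (2*9.81) = 2.4649 / 19.62 = 0.1256 m.
E = 0.54 + 0.1256 = 0.6656 m.

0.6656


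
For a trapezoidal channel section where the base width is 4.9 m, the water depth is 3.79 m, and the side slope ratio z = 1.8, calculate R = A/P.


For a trapezoidal section with side slope z:
A = (b + z*y)*y = (4.9 + 1.8*3.79)*3.79 = 44.426 m^2.
P = b + 2*y*sqrt(1 + z^2) = 4.9 + 2*3.79*sqrt(1 + 1.8^2) = 20.508 m.
R = A/P = 44.426 / 20.508 = 2.1663 m.

2.1663


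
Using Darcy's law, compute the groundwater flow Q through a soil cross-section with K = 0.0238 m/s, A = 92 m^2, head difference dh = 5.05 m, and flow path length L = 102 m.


Darcy's law: Q = K * A * i, where i = dh/L.
Hydraulic gradient i = 5.05 / 102 = 0.04951.
Q = 0.0238 * 92 * 0.04951
  = 0.1084 m^3/s.

0.1084


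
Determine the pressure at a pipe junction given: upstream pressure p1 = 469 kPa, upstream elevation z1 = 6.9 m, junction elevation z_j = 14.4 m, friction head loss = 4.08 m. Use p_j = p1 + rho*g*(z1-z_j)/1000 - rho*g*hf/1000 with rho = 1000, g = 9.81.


Junction pressure: p_j = p1 + rho*g*(z1 - z_j)/1000 - rho*g*hf/1000.
Elevation term = 1000*9.81*(6.9 - 14.4)/1000 = -73.575 kPa.
Friction term = 1000*9.81*4.08/1000 = 40.025 kPa.
p_j = 469 + -73.575 - 40.025 = 355.4 kPa.

355.4


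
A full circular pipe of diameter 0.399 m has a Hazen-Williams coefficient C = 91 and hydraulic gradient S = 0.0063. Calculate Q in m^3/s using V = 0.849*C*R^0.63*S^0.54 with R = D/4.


For a full circular pipe, R = D/4 = 0.399/4 = 0.0998 m.
V = 0.849 * 91 * 0.0998^0.63 * 0.0063^0.54
  = 0.849 * 91 * 0.234053 * 0.06481
  = 1.1719 m/s.
Pipe area A = pi*D^2/4 = pi*0.399^2/4 = 0.125 m^2.
Q = A * V = 0.125 * 1.1719 = 0.1465 m^3/s.

0.1465


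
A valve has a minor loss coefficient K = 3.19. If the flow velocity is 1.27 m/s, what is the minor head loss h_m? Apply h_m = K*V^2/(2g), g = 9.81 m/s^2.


Minor loss formula: h_m = K * V^2/(2g).
V^2 = 1.27^2 = 1.6129.
V^2/(2g) = 1.6129 / 19.62 = 0.0822 m.
h_m = 3.19 * 0.0822 = 0.2622 m.

0.2622


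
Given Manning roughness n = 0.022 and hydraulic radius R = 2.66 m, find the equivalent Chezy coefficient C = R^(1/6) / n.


The Chezy coefficient relates to Manning's n through C = R^(1/6) / n.
R^(1/6) = 2.66^(1/6) = 1.177101.
C = 1.177101 / 0.022 = 53.5 m^(1/2)/s.

53.5


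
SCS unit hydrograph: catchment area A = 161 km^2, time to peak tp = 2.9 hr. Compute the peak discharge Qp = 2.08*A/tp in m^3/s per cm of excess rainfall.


SCS formula: Qp = 2.08 * A / tp.
Qp = 2.08 * 161 / 2.9
   = 334.88 / 2.9
   = 115.48 m^3/s per cm.

115.48


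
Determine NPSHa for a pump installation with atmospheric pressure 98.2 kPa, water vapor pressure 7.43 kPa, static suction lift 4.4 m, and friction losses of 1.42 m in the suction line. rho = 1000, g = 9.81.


NPSHa = p_atm/(rho*g) - z_s - hf_s - p_vap/(rho*g).
p_atm/(rho*g) = 98.2*1000 / (1000*9.81) = 10.01 m.
p_vap/(rho*g) = 7.43*1000 / (1000*9.81) = 0.757 m.
NPSHa = 10.01 - 4.4 - 1.42 - 0.757
      = 3.43 m.

3.43


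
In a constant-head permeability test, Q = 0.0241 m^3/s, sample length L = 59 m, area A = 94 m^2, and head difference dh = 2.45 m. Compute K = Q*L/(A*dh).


From K = Q*L / (A*dh):
Numerator: Q*L = 0.0241 * 59 = 1.4219.
Denominator: A*dh = 94 * 2.45 = 230.3.
K = 1.4219 / 230.3 = 0.006174 m/s.

0.006174


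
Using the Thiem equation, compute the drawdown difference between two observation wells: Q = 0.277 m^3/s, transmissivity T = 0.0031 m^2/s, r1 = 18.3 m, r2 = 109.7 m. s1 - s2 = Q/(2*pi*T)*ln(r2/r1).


Thiem equation: s1 - s2 = Q/(2*pi*T) * ln(r2/r1).
ln(r2/r1) = ln(109.7/18.3) = 1.7908.
Q/(2*pi*T) = 0.277 / (2*pi*0.0031) = 0.277 / 0.0195 = 14.2213.
s1 - s2 = 14.2213 * 1.7908 = 25.4681 m.

25.4681


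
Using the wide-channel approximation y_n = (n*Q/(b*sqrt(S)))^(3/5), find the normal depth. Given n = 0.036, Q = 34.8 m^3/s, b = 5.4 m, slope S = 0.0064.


We use the wide-channel approximation y_n = (n*Q/(b*sqrt(S)))^(3/5).
sqrt(S) = sqrt(0.0064) = 0.08.
Numerator: n*Q = 0.036 * 34.8 = 1.2528.
Denominator: b*sqrt(S) = 5.4 * 0.08 = 0.432.
arg = 2.9.
y_n = 2.9^(3/5) = 1.8943 m.

1.8943


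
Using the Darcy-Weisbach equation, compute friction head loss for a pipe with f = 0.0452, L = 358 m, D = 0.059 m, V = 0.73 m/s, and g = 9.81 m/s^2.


Darcy-Weisbach equation: h_f = f * (L/D) * V^2/(2g).
f * L/D = 0.0452 * 358/0.059 = 274.2644.
V^2/(2g) = 0.73^2 / (2*9.81) = 0.5329 / 19.62 = 0.0272 m.
h_f = 274.2644 * 0.0272 = 7.449 m.

7.449


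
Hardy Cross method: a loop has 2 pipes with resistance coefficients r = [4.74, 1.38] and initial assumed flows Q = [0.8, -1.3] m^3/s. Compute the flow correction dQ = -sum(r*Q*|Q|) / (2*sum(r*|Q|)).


Numerator terms (r*Q*|Q|): 4.74*0.8*|0.8| = 3.0336; 1.38*-1.3*|-1.3| = -2.3322.
Sum of numerator = 0.7014.
Denominator terms (r*|Q|): 4.74*|0.8| = 3.792; 1.38*|-1.3| = 1.794.
2 * sum of denominator = 2 * 5.586 = 11.172.
dQ = -0.7014 / 11.172 = -0.0628 m^3/s.

-0.0628


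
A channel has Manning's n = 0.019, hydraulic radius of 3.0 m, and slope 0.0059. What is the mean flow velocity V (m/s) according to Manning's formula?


Manning's equation gives V = (1/n) * R^(2/3) * S^(1/2).
First, compute R^(2/3) = 3.0^(2/3) = 2.0801.
Next, S^(1/2) = 0.0059^(1/2) = 0.076811.
Then 1/n = 1/0.019 = 52.63.
V = 52.63 * 2.0801 * 0.076811 = 8.4092 m/s.

8.4092


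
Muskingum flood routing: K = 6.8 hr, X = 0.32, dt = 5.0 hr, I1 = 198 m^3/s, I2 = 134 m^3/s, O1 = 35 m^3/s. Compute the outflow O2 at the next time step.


Muskingum coefficients:
denom = 2*K*(1-X) + dt = 2*6.8*(1-0.32) + 5.0 = 14.248.
C0 = (dt - 2*K*X)/denom = (5.0 - 2*6.8*0.32)/14.248 = 0.0455.
C1 = (dt + 2*K*X)/denom = (5.0 + 2*6.8*0.32)/14.248 = 0.6564.
C2 = (2*K*(1-X) - dt)/denom = 0.2981.
O2 = C0*I2 + C1*I1 + C2*O1
   = 0.0455*134 + 0.6564*198 + 0.2981*35
   = 146.49 m^3/s.

146.49


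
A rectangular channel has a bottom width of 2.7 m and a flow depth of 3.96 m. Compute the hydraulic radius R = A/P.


For a rectangular section:
Flow area A = b * y = 2.7 * 3.96 = 10.69 m^2.
Wetted perimeter P = b + 2y = 2.7 + 2*3.96 = 10.62 m.
Hydraulic radius R = A/P = 10.69 / 10.62 = 1.0068 m.

1.0068


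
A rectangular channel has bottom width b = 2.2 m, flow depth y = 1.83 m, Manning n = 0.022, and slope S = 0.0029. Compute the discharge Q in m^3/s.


For a rectangular channel, the cross-sectional area A = b * y = 2.2 * 1.83 = 4.03 m^2.
The wetted perimeter P = b + 2y = 2.2 + 2*1.83 = 5.86 m.
Hydraulic radius R = A/P = 4.03/5.86 = 0.687 m.
Velocity V = (1/n)*R^(2/3)*S^(1/2) = (1/0.022)*0.687^(2/3)*0.0029^(1/2) = 1.9059 m/s.
Discharge Q = A * V = 4.03 * 1.9059 = 7.673 m^3/s.

7.673


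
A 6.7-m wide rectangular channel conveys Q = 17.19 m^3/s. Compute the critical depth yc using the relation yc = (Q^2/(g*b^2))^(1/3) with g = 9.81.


Using yc = (Q^2 / (g * b^2))^(1/3):
Q^2 = 17.19^2 = 295.5.
g * b^2 = 9.81 * 6.7^2 = 9.81 * 44.89 = 440.37.
Q^2 / (g*b^2) = 295.5 / 440.37 = 0.671.
yc = 0.671^(1/3) = 0.8755 m.

0.8755


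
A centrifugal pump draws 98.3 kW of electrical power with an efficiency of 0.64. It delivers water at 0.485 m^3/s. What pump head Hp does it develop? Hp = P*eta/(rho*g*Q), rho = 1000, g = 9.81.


Pump head formula: Hp = P * eta / (rho * g * Q).
Numerator: P * eta = 98.3 * 1000 * 0.64 = 62912.0 W.
Denominator: rho * g * Q = 1000 * 9.81 * 0.485 = 4757.85.
Hp = 62912.0 / 4757.85 = 13.22 m.

13.22


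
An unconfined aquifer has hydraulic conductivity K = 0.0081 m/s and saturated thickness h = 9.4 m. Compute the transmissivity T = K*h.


Transmissivity is defined as T = K * h.
T = 0.0081 * 9.4
  = 0.0761 m^2/s.

0.0761


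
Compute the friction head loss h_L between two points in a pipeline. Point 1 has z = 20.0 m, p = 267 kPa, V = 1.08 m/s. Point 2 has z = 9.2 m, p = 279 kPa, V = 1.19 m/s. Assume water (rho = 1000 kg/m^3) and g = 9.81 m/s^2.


Total head at each section: H = z + p/(rho*g) + V^2/(2g).
H1 = 20.0 + 267*1000/(1000*9.81) + 1.08^2/(2*9.81)
   = 20.0 + 27.217 + 0.0594
   = 47.277 m.
H2 = 9.2 + 279*1000/(1000*9.81) + 1.19^2/(2*9.81)
   = 9.2 + 28.44 + 0.0722
   = 37.713 m.
h_L = H1 - H2 = 47.277 - 37.713 = 9.564 m.

9.564


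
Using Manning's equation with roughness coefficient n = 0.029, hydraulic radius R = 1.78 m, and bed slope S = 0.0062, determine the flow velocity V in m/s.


Manning's equation gives V = (1/n) * R^(2/3) * S^(1/2).
First, compute R^(2/3) = 1.78^(2/3) = 1.4687.
Next, S^(1/2) = 0.0062^(1/2) = 0.07874.
Then 1/n = 1/0.029 = 34.48.
V = 34.48 * 1.4687 * 0.07874 = 3.9879 m/s.

3.9879


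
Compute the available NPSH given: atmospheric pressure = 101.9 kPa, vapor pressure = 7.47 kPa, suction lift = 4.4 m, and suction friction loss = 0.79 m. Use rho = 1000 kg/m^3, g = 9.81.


NPSHa = p_atm/(rho*g) - z_s - hf_s - p_vap/(rho*g).
p_atm/(rho*g) = 101.9*1000 / (1000*9.81) = 10.387 m.
p_vap/(rho*g) = 7.47*1000 / (1000*9.81) = 0.761 m.
NPSHa = 10.387 - 4.4 - 0.79 - 0.761
      = 4.44 m.

4.44


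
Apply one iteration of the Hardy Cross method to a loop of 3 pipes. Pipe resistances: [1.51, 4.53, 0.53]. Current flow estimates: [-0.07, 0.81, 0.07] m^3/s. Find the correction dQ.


Numerator terms (r*Q*|Q|): 1.51*-0.07*|-0.07| = -0.0074; 4.53*0.81*|0.81| = 2.9721; 0.53*0.07*|0.07| = 0.0026.
Sum of numerator = 2.9673.
Denominator terms (r*|Q|): 1.51*|-0.07| = 0.1057; 4.53*|0.81| = 3.6693; 0.53*|0.07| = 0.0371.
2 * sum of denominator = 2 * 3.8121 = 7.6242.
dQ = -2.9673 / 7.6242 = -0.3892 m^3/s.

-0.3892


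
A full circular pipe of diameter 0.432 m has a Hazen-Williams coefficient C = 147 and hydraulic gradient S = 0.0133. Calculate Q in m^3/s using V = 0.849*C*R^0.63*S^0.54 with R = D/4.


For a full circular pipe, R = D/4 = 0.432/4 = 0.108 m.
V = 0.849 * 147 * 0.108^0.63 * 0.0133^0.54
  = 0.849 * 147 * 0.246069 * 0.097024
  = 2.9796 m/s.
Pipe area A = pi*D^2/4 = pi*0.432^2/4 = 0.1466 m^2.
Q = A * V = 0.1466 * 2.9796 = 0.4367 m^3/s.

0.4367


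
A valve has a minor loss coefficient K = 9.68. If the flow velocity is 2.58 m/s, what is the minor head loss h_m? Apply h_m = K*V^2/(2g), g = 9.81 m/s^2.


Minor loss formula: h_m = K * V^2/(2g).
V^2 = 2.58^2 = 6.6564.
V^2/(2g) = 6.6564 / 19.62 = 0.3393 m.
h_m = 9.68 * 0.3393 = 3.2841 m.

3.2841


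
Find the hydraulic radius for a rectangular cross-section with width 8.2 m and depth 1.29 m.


For a rectangular section:
Flow area A = b * y = 8.2 * 1.29 = 10.58 m^2.
Wetted perimeter P = b + 2y = 8.2 + 2*1.29 = 10.78 m.
Hydraulic radius R = A/P = 10.58 / 10.78 = 0.9813 m.

0.9813


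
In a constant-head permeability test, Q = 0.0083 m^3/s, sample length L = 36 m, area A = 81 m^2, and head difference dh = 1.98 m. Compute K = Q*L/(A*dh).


From K = Q*L / (A*dh):
Numerator: Q*L = 0.0083 * 36 = 0.2988.
Denominator: A*dh = 81 * 1.98 = 160.38.
K = 0.2988 / 160.38 = 0.001863 m/s.

0.001863


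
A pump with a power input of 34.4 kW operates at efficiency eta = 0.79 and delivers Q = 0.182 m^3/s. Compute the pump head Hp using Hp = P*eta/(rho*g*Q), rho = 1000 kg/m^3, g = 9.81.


Pump head formula: Hp = P * eta / (rho * g * Q).
Numerator: P * eta = 34.4 * 1000 * 0.79 = 27176.0 W.
Denominator: rho * g * Q = 1000 * 9.81 * 0.182 = 1785.42.
Hp = 27176.0 / 1785.42 = 15.22 m.

15.22


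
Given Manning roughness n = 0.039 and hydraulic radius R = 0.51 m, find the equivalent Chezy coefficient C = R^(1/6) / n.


The Chezy coefficient relates to Manning's n through C = R^(1/6) / n.
R^(1/6) = 0.51^(1/6) = 0.893844.
C = 0.893844 / 0.039 = 22.92 m^(1/2)/s.

22.92


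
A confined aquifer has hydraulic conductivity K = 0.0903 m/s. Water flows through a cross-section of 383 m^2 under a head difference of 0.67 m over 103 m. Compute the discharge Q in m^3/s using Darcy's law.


Darcy's law: Q = K * A * i, where i = dh/L.
Hydraulic gradient i = 0.67 / 103 = 0.006505.
Q = 0.0903 * 383 * 0.006505
  = 0.225 m^3/s.

0.225


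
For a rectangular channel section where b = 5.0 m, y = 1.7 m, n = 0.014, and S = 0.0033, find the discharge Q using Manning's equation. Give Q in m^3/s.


For a rectangular channel, the cross-sectional area A = b * y = 5.0 * 1.7 = 8.5 m^2.
The wetted perimeter P = b + 2y = 5.0 + 2*1.7 = 8.4 m.
Hydraulic radius R = A/P = 8.5/8.4 = 1.0119 m.
Velocity V = (1/n)*R^(2/3)*S^(1/2) = (1/0.014)*1.0119^(2/3)*0.0033^(1/2) = 4.1358 m/s.
Discharge Q = A * V = 8.5 * 4.1358 = 35.154 m^3/s.

35.154


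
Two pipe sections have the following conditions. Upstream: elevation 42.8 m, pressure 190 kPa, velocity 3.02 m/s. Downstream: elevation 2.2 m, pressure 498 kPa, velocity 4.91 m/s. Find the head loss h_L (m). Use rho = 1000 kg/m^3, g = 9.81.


Total head at each section: H = z + p/(rho*g) + V^2/(2g).
H1 = 42.8 + 190*1000/(1000*9.81) + 3.02^2/(2*9.81)
   = 42.8 + 19.368 + 0.4649
   = 62.633 m.
H2 = 2.2 + 498*1000/(1000*9.81) + 4.91^2/(2*9.81)
   = 2.2 + 50.765 + 1.2288
   = 54.193 m.
h_L = H1 - H2 = 62.633 - 54.193 = 8.44 m.

8.44


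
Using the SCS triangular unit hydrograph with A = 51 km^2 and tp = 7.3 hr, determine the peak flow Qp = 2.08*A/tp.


SCS formula: Qp = 2.08 * A / tp.
Qp = 2.08 * 51 / 7.3
   = 106.08 / 7.3
   = 14.53 m^3/s per cm.

14.53


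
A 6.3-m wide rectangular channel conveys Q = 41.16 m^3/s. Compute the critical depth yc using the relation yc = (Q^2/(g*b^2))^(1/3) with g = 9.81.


Using yc = (Q^2 / (g * b^2))^(1/3):
Q^2 = 41.16^2 = 1694.15.
g * b^2 = 9.81 * 6.3^2 = 9.81 * 39.69 = 389.36.
Q^2 / (g*b^2) = 1694.15 / 389.36 = 4.3511.
yc = 4.3511^(1/3) = 1.6326 m.

1.6326


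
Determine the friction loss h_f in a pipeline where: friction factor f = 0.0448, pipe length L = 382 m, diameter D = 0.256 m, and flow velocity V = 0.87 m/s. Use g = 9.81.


Darcy-Weisbach equation: h_f = f * (L/D) * V^2/(2g).
f * L/D = 0.0448 * 382/0.256 = 66.85.
V^2/(2g) = 0.87^2 / (2*9.81) = 0.7569 / 19.62 = 0.0386 m.
h_f = 66.85 * 0.0386 = 2.579 m.

2.579


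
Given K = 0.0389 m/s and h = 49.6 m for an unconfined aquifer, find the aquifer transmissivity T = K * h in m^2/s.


Transmissivity is defined as T = K * h.
T = 0.0389 * 49.6
  = 1.9294 m^2/s.

1.9294


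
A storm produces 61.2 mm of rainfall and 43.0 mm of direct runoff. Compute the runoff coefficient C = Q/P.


The runoff coefficient C = runoff depth / rainfall depth.
C = 43.0 / 61.2
  = 0.7026.

0.7026


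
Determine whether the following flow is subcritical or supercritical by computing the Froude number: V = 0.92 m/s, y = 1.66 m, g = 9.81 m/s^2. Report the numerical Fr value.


The Froude number is defined as Fr = V / sqrt(g*y).
g*y = 9.81 * 1.66 = 16.2846.
sqrt(g*y) = sqrt(16.2846) = 4.0354.
Fr = 0.92 / 4.0354 = 0.228.
Since Fr < 1, the flow is subcritical.

0.228


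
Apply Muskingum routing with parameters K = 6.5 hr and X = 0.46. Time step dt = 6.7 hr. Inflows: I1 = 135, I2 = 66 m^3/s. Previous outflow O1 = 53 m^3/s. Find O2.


Muskingum coefficients:
denom = 2*K*(1-X) + dt = 2*6.5*(1-0.46) + 6.7 = 13.72.
C0 = (dt - 2*K*X)/denom = (6.7 - 2*6.5*0.46)/13.72 = 0.0525.
C1 = (dt + 2*K*X)/denom = (6.7 + 2*6.5*0.46)/13.72 = 0.9242.
C2 = (2*K*(1-X) - dt)/denom = 0.0233.
O2 = C0*I2 + C1*I1 + C2*O1
   = 0.0525*66 + 0.9242*135 + 0.0233*53
   = 129.47 m^3/s.

129.47


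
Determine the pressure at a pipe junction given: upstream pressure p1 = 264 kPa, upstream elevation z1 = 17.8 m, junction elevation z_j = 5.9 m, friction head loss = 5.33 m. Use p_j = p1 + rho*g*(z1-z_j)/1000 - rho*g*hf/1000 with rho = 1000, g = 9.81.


Junction pressure: p_j = p1 + rho*g*(z1 - z_j)/1000 - rho*g*hf/1000.
Elevation term = 1000*9.81*(17.8 - 5.9)/1000 = 116.739 kPa.
Friction term = 1000*9.81*5.33/1000 = 52.287 kPa.
p_j = 264 + 116.739 - 52.287 = 328.45 kPa.

328.45


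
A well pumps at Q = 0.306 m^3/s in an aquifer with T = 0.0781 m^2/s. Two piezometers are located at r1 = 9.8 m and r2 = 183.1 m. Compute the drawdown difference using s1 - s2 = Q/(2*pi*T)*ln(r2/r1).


Thiem equation: s1 - s2 = Q/(2*pi*T) * ln(r2/r1).
ln(r2/r1) = ln(183.1/9.8) = 2.9277.
Q/(2*pi*T) = 0.306 / (2*pi*0.0781) = 0.306 / 0.4907 = 0.6236.
s1 - s2 = 0.6236 * 2.9277 = 1.8256 m.

1.8256


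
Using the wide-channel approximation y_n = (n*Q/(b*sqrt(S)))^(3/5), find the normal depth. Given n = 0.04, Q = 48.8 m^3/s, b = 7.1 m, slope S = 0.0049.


We use the wide-channel approximation y_n = (n*Q/(b*sqrt(S)))^(3/5).
sqrt(S) = sqrt(0.0049) = 0.07.
Numerator: n*Q = 0.04 * 48.8 = 1.952.
Denominator: b*sqrt(S) = 7.1 * 0.07 = 0.497.
arg = 3.9276.
y_n = 3.9276^(3/5) = 2.2723 m.

2.2723


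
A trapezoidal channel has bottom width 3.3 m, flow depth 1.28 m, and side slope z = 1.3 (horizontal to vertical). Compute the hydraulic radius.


For a trapezoidal section with side slope z:
A = (b + z*y)*y = (3.3 + 1.3*1.28)*1.28 = 6.354 m^2.
P = b + 2*y*sqrt(1 + z^2) = 3.3 + 2*1.28*sqrt(1 + 1.3^2) = 7.499 m.
R = A/P = 6.354 / 7.499 = 0.8473 m.

0.8473


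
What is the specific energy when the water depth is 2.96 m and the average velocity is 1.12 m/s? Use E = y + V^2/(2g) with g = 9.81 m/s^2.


Specific energy E = y + V^2/(2g).
Velocity head = V^2/(2g) = 1.12^2 / (2*9.81) = 1.2544 / 19.62 = 0.0639 m.
E = 2.96 + 0.0639 = 3.0239 m.

3.0239


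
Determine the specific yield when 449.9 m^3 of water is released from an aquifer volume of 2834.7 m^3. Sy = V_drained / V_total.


Specific yield Sy = Volume drained / Total volume.
Sy = 449.9 / 2834.7
   = 0.1587.

0.1587


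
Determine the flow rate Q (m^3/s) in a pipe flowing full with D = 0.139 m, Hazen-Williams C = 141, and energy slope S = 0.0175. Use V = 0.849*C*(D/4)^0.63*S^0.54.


For a full circular pipe, R = D/4 = 0.139/4 = 0.0348 m.
V = 0.849 * 141 * 0.0348^0.63 * 0.0175^0.54
  = 0.849 * 141 * 0.120449 * 0.112523
  = 1.6224 m/s.
Pipe area A = pi*D^2/4 = pi*0.139^2/4 = 0.0152 m^2.
Q = A * V = 0.0152 * 1.6224 = 0.0246 m^3/s.

0.0246


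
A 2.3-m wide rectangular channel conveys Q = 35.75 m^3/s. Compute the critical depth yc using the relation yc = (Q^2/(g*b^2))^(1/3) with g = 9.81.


Using yc = (Q^2 / (g * b^2))^(1/3):
Q^2 = 35.75^2 = 1278.06.
g * b^2 = 9.81 * 2.3^2 = 9.81 * 5.29 = 51.89.
Q^2 / (g*b^2) = 1278.06 / 51.89 = 24.6302.
yc = 24.6302^(1/3) = 2.9094 m.

2.9094


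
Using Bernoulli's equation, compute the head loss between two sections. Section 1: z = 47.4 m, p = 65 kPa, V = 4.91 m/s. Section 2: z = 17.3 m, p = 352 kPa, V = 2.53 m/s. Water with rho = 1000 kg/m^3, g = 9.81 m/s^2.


Total head at each section: H = z + p/(rho*g) + V^2/(2g).
H1 = 47.4 + 65*1000/(1000*9.81) + 4.91^2/(2*9.81)
   = 47.4 + 6.626 + 1.2288
   = 55.255 m.
H2 = 17.3 + 352*1000/(1000*9.81) + 2.53^2/(2*9.81)
   = 17.3 + 35.882 + 0.3262
   = 53.508 m.
h_L = H1 - H2 = 55.255 - 53.508 = 1.747 m.

1.747


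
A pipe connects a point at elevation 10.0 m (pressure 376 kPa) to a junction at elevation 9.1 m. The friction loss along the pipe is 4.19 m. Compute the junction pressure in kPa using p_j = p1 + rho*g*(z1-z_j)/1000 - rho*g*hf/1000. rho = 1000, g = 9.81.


Junction pressure: p_j = p1 + rho*g*(z1 - z_j)/1000 - rho*g*hf/1000.
Elevation term = 1000*9.81*(10.0 - 9.1)/1000 = 8.829 kPa.
Friction term = 1000*9.81*4.19/1000 = 41.104 kPa.
p_j = 376 + 8.829 - 41.104 = 343.73 kPa.

343.73
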